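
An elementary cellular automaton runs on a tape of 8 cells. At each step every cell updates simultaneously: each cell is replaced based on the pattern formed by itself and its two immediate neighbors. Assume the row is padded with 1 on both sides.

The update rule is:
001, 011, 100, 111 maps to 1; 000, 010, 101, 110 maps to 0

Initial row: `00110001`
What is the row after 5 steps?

10111111

11101011
11000011
10100111
00011111
10111111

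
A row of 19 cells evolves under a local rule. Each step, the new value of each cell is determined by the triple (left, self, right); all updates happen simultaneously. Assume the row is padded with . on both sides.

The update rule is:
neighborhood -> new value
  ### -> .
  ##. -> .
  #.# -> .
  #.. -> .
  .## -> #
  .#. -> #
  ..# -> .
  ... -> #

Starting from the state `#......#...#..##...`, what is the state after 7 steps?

step 1: #.####.#.#.#..#..##
step 2: #.#....#.#.#..#..#.
step 3: #.#.##.#.#.#..#..#.
step 4: #.#.#..#.#.#..#..#.
step 5: #.#.#..#.#.#..#..#.  (fixed point — unchanged through step 7)

#.#.#..#.#.#..#..#.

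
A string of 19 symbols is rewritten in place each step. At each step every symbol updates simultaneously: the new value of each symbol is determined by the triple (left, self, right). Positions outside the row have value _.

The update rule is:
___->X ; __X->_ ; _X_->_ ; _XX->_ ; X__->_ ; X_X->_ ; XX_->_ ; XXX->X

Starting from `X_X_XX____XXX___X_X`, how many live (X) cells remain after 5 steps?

_______XX__X__X____
XXXXXX__________XXX
_XXXX__XXXXXXXX__X_
__XX____XXXXXX_____
X____XX__XXXX__XXXX
count of X: 11

11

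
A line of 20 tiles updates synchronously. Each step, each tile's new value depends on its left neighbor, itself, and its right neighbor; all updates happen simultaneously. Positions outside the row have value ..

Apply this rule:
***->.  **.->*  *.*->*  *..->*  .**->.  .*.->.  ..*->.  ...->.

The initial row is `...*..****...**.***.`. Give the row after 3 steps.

....*....**...**..**
.....*....**...**..*
......*....**...**..

......*....**...**..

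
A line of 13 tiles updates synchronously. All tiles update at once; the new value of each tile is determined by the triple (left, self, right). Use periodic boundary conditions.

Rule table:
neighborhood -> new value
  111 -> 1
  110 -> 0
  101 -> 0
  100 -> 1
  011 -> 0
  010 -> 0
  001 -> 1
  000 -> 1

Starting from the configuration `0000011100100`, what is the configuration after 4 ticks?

1111101011011
1111000000001
1110111111110
0100011111100

0100011111100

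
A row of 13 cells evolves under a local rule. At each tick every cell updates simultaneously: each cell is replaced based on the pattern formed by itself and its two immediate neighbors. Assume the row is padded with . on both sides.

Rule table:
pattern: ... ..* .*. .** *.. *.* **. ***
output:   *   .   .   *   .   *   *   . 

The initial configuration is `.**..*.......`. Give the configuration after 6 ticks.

tick 1: .**....******
tick 2: .**.**.*....*
tick 3: .******..**..
tick 4: .*....*..**.*
tick 5: ...**....***.
tick 6: **.**.**.*.*.

**.**.**.*.*.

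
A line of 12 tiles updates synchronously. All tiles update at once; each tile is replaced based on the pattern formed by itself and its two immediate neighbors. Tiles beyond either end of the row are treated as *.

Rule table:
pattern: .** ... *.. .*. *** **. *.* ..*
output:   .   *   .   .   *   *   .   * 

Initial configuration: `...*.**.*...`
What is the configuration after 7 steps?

step 1: .**...*...**
step 2: ..*.**..**.*
step 3: .*...*.*.*..
step 4: ...**......*
step 5: .**.*.*****.
step 6: ..*....****.
step 7: .*..***.***.

.*..***.***.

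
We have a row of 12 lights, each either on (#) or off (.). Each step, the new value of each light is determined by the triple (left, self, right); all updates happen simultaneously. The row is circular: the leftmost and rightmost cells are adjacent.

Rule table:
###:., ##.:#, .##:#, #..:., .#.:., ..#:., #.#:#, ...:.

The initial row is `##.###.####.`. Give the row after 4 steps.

####.###..##
...###.#..#.
...#.##.....
....###.....

....###.....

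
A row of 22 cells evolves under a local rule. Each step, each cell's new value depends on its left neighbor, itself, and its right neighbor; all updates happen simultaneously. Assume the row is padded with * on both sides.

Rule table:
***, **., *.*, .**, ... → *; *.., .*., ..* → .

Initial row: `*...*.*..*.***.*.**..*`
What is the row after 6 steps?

*.*..*....*****.***..*
**.....**.*********..*
**.***.************..*
*******************..*
*******************..*  (fixed point — unchanged through step 6)

*******************..*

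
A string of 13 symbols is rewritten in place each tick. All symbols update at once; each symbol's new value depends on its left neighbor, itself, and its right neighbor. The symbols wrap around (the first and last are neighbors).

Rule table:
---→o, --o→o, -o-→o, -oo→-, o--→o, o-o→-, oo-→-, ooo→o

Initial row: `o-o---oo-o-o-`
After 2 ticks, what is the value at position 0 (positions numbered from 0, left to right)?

o

tick 1: o-oooo---o-o-
tick 2: o--oo-oooo-o-
position 0 holds o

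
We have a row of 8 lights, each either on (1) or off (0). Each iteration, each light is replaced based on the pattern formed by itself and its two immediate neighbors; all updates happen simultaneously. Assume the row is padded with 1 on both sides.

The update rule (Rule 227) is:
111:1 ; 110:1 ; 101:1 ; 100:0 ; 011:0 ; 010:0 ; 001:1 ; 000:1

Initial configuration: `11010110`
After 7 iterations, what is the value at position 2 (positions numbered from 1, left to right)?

1

11101011
11110101
11111010
11111101
11111110
11111111
11111111
position 2 holds 1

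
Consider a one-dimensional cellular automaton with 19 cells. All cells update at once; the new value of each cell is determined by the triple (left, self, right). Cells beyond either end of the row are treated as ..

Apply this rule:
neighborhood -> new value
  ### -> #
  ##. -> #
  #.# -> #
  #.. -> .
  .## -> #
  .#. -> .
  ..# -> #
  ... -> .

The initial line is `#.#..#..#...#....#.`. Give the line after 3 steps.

.#..#..#...#....#..
#..#..#...#....#...
..#..#...#....#....

..#..#...#....#....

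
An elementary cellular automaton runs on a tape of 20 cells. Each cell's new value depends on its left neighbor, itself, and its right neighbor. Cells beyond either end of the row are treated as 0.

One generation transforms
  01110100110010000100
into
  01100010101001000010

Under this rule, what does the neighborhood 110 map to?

At position 3 the neighborhood is 110; the next row has 0 there.

0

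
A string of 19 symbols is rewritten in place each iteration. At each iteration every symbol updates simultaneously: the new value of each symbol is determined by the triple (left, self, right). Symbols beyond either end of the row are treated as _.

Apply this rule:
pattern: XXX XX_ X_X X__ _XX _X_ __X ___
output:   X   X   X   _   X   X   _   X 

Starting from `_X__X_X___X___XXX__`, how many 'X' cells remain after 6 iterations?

_X__XXX_X_X_X_XXX_X
_X__XXXXXXXXXXXXXXX
_X__XXXXXXXXXXXXXXX  (fixed point — unchanged through iteration 6)
count of X: 16

16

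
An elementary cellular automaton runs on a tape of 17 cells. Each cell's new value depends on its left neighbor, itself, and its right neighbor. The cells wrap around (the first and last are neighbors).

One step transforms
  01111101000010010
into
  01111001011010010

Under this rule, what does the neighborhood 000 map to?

At position 9 the neighborhood is 000; the next row has 1 there.

1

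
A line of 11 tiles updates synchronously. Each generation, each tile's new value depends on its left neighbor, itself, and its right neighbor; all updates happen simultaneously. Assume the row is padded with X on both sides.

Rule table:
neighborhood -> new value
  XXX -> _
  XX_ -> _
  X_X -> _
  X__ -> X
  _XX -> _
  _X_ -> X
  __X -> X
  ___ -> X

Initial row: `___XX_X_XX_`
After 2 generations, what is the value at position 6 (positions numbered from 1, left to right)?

XXX___X____
___XXXXXXXX
position 6 holds X

X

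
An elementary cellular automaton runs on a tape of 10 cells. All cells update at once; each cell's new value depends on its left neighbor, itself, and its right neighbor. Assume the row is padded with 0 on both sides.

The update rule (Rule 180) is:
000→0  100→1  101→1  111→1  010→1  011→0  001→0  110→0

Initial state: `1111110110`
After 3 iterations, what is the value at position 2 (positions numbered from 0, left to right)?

0111101001
0011011101
0000101011
position 2 holds 0

0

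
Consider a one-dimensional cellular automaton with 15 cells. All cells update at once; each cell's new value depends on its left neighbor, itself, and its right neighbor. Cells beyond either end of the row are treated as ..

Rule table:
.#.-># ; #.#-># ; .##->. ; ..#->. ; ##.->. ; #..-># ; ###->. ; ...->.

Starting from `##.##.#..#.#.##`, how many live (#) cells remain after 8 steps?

step 1: ..#..###.####..
step 2: ..##....#....#.
step 3: ....#...##...##
step 4: ....##....#....
step 5: ......#...##...
step 6: ......##....#..
step 7: ........#...##.
step 8: ........##....#
count of #: 3

3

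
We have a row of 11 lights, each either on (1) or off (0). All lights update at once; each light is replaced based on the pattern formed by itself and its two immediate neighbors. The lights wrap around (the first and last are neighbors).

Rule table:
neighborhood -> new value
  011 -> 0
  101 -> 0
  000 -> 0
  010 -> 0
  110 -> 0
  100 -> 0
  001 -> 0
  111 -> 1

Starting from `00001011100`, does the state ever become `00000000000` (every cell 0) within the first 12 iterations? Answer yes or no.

yes

iteration 1: 00000001000
iteration 2: 00000000000
all cells are 0 at iteration 2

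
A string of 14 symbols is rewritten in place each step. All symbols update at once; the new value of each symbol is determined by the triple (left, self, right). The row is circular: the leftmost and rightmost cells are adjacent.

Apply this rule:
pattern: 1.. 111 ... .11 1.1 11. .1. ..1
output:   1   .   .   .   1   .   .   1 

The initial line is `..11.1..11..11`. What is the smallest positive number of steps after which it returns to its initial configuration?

11..1.11..11..
..11.1..11..11

2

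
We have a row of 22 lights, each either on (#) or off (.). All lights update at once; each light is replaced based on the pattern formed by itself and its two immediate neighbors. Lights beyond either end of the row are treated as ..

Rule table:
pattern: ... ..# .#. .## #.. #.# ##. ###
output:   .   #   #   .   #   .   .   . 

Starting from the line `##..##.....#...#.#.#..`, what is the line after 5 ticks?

...###.######.###.....

..##..#...###.##.#.##.
.#..####.#.......#...#
####.....##.....###.##
....#...#..#...#......
...###.######.###.....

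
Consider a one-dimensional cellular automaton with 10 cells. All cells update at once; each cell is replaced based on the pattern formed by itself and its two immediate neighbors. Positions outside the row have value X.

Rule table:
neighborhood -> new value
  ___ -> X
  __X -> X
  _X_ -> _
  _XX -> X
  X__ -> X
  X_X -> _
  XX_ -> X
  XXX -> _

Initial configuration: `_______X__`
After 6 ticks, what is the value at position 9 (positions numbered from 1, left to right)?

tick 1: XXXXXXX_XX
tick 2: ______X_X_
tick 3: XXXXXX____
tick 4: _____XXXXX
tick 5: XXXXXX____  (repeats tick 3; period 2)
tick 6: _____XXXXX
position 9 holds X

X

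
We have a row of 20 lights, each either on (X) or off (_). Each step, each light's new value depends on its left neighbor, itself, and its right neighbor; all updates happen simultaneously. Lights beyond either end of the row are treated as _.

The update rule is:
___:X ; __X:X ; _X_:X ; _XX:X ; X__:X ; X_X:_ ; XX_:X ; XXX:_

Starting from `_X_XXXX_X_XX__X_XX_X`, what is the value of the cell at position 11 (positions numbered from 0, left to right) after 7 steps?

X

step 1: XX_X__X_X_XXXXX_XX_X
step 2: XX_XXXX_X_X___X_XX_X
step 3: XX_X__X_X_XXXXX_XX_X  (repeats step 1; period 2)
step 7: XX_X__X_X_XXXXX_XX_X
position 11 holds X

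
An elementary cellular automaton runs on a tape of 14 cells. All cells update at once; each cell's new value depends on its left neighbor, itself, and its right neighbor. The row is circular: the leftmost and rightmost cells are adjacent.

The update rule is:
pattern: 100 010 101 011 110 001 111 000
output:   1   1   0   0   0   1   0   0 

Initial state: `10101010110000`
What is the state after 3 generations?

01101000000001

10101010001001
00101011011110
01101000000001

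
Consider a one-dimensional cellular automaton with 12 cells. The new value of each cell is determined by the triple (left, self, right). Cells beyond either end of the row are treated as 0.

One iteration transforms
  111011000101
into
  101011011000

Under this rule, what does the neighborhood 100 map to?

0

At position 6 the neighborhood is 100; the next row has 0 there.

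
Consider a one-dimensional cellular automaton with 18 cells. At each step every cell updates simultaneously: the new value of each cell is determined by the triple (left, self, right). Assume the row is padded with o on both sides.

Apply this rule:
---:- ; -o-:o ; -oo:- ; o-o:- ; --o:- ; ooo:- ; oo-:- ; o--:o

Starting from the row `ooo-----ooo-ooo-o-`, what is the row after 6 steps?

o--oo--oo-------o-

---o------------o-
o--oo-----------o-
-o---o----------o-
-oo--oo---------o-
---o---o--------o-
o--oo--oo-------o-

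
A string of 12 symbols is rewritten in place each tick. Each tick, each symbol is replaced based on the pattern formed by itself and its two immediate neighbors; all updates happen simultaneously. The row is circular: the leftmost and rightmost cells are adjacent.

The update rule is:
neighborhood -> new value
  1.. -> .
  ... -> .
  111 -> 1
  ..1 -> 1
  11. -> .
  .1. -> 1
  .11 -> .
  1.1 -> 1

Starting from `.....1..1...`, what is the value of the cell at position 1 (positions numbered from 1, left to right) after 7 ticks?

.

....11.11...
...1..1.....
..11.11.....
.1..1.......
11.11.......
..1........1
.11.......11
position 1 holds .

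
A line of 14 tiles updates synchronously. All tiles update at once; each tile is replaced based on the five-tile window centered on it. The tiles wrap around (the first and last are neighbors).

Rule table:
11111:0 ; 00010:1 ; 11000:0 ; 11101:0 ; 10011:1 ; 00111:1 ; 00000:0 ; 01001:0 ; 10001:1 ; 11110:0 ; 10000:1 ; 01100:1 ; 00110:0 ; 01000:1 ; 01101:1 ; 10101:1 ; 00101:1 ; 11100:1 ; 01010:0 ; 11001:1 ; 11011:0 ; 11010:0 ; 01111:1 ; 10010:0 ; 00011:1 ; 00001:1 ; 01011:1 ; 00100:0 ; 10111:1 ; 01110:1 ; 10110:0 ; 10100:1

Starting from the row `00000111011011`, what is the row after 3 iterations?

11100011010111

01011110001001
01111010110001
11100011010111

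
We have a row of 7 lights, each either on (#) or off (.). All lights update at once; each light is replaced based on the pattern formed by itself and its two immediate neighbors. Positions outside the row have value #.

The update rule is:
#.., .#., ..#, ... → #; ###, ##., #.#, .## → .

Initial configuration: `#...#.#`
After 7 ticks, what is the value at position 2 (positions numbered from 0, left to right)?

#

.####..
.....##
#####..
.....##  (repeats tick 2; period 2)
tick 7: #####..
position 2 holds #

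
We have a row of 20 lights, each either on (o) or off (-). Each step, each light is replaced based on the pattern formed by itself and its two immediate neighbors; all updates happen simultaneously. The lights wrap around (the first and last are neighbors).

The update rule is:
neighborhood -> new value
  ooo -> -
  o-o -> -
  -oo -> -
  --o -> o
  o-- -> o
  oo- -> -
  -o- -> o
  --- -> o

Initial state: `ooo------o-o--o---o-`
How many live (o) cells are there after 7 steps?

---ooooooo-oooooooo-
ooo----------------o
---oooooooooooooooo-
ooo----------------o  (repeats step 2; period 2)
step 7: ---oooooooooooooooo-
count of o: 16

16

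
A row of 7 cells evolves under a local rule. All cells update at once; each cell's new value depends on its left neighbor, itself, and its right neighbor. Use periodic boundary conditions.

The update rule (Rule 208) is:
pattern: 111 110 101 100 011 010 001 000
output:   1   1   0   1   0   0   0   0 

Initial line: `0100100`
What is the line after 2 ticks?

0001001

tick 1: 0010010
tick 2: 0001001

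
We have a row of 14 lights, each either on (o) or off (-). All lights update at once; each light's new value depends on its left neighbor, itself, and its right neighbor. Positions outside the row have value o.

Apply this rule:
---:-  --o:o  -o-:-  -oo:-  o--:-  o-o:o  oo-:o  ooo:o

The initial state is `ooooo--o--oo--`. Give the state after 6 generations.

ooooooooo-o-o-

ooooo-o--o-o-o
oooooo--o-o-o-
oooooo-o-o-o-o
ooooooo-o-o-o-
oooooooo-o-o-o
ooooooooo-o-o-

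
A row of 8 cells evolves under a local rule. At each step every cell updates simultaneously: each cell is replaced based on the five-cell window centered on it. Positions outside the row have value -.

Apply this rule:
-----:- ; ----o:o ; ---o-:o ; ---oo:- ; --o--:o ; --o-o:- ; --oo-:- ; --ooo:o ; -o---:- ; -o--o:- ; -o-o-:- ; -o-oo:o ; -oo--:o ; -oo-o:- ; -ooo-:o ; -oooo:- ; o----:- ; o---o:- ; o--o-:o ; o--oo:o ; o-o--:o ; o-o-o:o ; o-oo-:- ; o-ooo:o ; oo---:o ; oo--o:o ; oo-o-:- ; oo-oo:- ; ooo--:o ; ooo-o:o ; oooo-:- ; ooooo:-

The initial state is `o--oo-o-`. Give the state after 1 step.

o-o---o-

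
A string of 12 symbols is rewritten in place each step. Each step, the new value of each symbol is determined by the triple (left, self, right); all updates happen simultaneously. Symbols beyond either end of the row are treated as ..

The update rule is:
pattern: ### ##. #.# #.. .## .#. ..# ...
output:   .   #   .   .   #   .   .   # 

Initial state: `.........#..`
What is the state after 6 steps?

########...#
#......#.#..
..####.....#
#.#..#.###..
.......#.#.#
######......

######......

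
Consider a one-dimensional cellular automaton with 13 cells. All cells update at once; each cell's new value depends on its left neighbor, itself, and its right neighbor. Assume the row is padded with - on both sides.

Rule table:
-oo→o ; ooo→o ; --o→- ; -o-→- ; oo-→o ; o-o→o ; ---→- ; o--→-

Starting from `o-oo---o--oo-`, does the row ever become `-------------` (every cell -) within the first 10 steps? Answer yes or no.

no

step 1: -ooo------oo-
step 2: -ooo------oo-  (fixed point — unchanged through step 10)
step 10 is -ooo------oo-, still not uniform -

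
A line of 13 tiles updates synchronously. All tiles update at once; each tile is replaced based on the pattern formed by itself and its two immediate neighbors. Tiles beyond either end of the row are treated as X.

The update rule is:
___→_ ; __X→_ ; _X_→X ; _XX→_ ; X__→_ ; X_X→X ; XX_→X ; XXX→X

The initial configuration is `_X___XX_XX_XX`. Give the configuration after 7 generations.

XX__________X

XX____XX_XX_X
XX_____XX_XX_
XX______XX_XX
XX_______XX_X
XX________XX_
XX_________XX
XX__________X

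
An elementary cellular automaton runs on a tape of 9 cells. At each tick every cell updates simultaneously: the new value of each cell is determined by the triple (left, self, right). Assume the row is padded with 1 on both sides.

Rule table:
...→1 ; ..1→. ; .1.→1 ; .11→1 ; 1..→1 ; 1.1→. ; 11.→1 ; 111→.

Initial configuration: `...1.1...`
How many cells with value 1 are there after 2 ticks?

tick 1: 11.1.111.
tick 2: .1.1.1.1.
count of 1: 4

4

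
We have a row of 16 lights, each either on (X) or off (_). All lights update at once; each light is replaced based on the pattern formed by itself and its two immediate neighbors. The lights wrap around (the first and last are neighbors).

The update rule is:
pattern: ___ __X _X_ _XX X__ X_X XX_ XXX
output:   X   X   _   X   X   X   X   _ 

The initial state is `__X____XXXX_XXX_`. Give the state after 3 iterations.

iteration 1: XX_XXXXX__XXX_XX
iteration 2: _XXX___XXXX_XXX_
iteration 3: XX_XXXXX__XXX_XX

XX_XXXXX__XXX_XX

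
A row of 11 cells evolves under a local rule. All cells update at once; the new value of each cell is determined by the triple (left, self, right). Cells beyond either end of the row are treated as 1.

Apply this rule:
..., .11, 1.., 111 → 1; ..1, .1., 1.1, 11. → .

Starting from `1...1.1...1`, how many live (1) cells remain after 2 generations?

generation 1: .11....11.1
generation 2: .1.111.1..1
count of 1: 6

6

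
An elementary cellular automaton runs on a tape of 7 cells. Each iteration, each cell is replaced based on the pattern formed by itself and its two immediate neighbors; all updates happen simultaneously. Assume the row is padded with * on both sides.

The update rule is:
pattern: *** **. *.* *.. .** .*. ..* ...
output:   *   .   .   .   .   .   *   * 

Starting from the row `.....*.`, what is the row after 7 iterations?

iteration 1: .****..
iteration 2: ..**..*
iteration 3: .*...*.
iteration 4: ...**..
iteration 5: .**...*
iteration 6: ....**.
iteration 7: .***...

.***...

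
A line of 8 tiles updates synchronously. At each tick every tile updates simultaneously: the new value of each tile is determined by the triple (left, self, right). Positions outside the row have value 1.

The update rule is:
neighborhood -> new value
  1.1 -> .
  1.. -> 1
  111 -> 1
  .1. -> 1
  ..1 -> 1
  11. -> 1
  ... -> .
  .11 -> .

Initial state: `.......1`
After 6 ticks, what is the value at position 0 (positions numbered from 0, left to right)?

1

tick 1: 1.....1.
tick 2: 11...11.
tick 3: 111.1.1.
tick 4: 111.1.1.  (fixed point — unchanged through tick 6)
position 0 holds 1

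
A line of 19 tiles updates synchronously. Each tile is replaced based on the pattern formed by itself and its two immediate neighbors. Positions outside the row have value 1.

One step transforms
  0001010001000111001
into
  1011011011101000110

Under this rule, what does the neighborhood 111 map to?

At position 14 the neighborhood is 111; the next row has 0 there.

0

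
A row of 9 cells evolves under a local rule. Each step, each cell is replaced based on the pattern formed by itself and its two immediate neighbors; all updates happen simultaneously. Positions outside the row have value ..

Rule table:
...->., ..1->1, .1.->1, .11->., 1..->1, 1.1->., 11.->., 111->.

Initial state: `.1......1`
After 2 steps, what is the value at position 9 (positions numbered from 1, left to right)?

.

111....11
...1..1..
position 9 holds .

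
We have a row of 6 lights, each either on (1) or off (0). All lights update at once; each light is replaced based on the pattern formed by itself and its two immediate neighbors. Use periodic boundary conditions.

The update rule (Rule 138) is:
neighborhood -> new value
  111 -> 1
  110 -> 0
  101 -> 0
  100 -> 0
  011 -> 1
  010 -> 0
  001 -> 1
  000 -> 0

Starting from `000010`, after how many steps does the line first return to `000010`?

6

000100
001000
010000
100000
000001
000010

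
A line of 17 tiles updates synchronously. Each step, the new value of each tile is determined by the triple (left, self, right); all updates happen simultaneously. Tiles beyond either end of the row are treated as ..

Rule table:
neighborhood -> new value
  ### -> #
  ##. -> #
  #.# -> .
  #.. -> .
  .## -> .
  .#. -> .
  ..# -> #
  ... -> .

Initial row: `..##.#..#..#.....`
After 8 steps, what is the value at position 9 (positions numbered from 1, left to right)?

.#.#...#..#......
#.....#..#.......
.....#..#........
....#..#.........
...#..#..........
..#..#...........
.#..#............
#..#.............
position 9 holds .

.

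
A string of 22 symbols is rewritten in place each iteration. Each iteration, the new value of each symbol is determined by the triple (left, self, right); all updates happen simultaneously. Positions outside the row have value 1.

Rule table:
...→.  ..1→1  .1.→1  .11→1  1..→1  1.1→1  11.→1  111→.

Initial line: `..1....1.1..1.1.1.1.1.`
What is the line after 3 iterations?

1.11..11.............1

1111..1111111111111111
...1111...............
1.11..11.............1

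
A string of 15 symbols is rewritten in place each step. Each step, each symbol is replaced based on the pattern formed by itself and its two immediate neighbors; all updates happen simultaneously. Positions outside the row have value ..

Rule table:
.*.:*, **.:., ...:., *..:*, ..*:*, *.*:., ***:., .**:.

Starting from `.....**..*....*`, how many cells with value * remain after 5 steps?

step 1: ....*..****..**
step 2: ...****....**..
step 3: ..*....*..*..*.
step 4: .***..*********
step 5: *...**.........
count of *: 3

3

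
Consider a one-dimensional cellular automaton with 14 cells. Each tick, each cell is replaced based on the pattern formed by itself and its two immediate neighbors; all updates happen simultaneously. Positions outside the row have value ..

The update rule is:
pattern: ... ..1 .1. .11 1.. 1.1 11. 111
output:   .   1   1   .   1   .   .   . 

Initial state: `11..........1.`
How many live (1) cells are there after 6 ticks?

..1........111
.111......1...
1...1....111..
11.111..1...1.
......1111.111
.....1........
count of 1: 1

1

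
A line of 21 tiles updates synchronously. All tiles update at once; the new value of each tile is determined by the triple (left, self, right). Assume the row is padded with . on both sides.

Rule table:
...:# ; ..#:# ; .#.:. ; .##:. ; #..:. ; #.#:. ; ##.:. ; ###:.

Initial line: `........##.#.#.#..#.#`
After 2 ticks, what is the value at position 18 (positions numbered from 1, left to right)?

.

tick 1: ########.........#...
tick 2: .........########..##
position 18 holds .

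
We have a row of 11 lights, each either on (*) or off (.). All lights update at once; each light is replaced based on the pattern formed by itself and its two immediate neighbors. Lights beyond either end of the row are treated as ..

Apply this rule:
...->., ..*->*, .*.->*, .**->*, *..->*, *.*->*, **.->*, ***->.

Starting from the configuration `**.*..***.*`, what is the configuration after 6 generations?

***.**.**.*

*******.***
*.....***.*
**...**.***
***.*****.*
*.***...***
***.**.**.*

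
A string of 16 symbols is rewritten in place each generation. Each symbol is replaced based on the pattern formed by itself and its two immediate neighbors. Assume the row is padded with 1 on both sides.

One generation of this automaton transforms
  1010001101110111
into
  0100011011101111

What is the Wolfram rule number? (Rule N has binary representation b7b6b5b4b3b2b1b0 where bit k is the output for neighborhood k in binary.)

170

position 10: 111 → 1  (bit 7 = 1)
position 0: 110 → 0  (bit 6 = 0)
position 1: 101 → 1  (bit 5 = 1)
position 3: 100 → 0  (bit 4 = 0)
position 6: 011 → 1  (bit 3 = 1)
position 2: 010 → 0  (bit 2 = 0)
position 5: 001 → 1  (bit 1 = 1)
position 4: 000 → 0  (bit 0 = 0)
bits b7..b0 = 10101010 = 170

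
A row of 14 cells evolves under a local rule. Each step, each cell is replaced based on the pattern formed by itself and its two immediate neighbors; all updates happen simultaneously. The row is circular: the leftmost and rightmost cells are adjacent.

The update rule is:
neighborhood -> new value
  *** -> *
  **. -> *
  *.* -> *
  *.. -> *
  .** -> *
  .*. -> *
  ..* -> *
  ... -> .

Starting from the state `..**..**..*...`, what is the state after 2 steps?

*************.

.***********..
*************.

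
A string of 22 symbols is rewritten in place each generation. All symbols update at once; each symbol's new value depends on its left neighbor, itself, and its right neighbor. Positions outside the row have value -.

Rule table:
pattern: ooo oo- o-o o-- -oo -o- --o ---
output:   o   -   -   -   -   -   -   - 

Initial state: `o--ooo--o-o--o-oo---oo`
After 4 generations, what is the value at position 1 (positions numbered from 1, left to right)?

----o-----------------
----------------------
----------------------  (fixed point — unchanged through generation 4)
position 1 holds -

-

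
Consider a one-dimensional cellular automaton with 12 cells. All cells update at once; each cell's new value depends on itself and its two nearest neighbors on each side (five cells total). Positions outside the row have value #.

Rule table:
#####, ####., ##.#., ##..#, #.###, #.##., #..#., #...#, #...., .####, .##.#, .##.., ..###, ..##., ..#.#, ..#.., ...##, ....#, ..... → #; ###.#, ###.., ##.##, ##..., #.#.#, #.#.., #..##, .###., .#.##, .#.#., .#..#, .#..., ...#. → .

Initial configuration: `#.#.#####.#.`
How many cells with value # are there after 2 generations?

generation 1: .#..####.#..
generation 2: #...###.#...
count of #: 5

5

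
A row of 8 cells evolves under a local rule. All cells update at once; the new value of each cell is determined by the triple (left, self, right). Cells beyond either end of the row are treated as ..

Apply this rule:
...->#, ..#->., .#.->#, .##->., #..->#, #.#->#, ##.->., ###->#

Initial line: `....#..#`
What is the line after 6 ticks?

tick 1: ###.##.#
tick 2: .#.#..##
tick 3: .####...
tick 4: ..##.###
tick 5: #...#.#.
tick 6: ###.####

###.####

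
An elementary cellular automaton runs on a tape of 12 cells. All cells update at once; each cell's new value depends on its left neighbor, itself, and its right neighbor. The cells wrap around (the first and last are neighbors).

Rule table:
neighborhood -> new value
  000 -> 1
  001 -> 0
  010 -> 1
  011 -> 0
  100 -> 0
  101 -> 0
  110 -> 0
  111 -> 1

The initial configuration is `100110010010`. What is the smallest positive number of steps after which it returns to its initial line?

100000010010
101111010010
100110010010

3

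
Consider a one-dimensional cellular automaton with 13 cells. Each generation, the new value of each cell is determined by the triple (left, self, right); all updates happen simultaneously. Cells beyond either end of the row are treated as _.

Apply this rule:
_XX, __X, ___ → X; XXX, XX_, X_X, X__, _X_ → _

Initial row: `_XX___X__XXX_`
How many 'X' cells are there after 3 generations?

6

XX__XX__XX___
X__XX__XX__XX
__XX__XX__XX_
count of X: 6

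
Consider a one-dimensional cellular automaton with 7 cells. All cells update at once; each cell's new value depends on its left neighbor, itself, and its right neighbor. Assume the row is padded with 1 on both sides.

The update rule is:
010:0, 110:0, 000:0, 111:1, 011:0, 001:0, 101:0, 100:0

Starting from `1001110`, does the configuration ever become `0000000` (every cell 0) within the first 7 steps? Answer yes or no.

step 1: 0000100
step 2: 0000000
all cells are 0 at step 2

yes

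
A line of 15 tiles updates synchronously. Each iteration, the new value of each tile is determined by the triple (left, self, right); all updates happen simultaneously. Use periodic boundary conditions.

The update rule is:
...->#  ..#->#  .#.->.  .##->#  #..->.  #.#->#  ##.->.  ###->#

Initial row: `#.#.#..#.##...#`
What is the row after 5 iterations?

iteration 1: .#.#..#.##..###
iteration 2: #.#..#.##..###.
iteration 3: .#..#.##..###.#
iteration 4: #..#.##..###.#.
iteration 5: ..#.##..###.#.#

..#.##..###.#.#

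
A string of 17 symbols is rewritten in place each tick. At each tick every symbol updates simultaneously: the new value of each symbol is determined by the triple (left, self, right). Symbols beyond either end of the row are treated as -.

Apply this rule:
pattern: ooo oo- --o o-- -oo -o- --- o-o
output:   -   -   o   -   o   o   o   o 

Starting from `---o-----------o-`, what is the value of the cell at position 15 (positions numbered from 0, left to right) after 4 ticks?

tick 1: oooo-ooooooooooo-
tick 2: o---oo-----------
tick 3: o-ooo--oooooooooo
tick 4: ooo---oo---------
position 15 holds -

-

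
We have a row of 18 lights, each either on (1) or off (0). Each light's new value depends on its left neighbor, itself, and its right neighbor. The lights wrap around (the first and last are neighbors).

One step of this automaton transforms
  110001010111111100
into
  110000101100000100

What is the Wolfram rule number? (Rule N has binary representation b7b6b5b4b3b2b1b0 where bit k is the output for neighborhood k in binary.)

104

position 10: 111 → 0  (bit 7 = 0)
position 1: 110 → 1  (bit 6 = 1)
position 6: 101 → 1  (bit 5 = 1)
position 2: 100 → 0  (bit 4 = 0)
position 0: 011 → 1  (bit 3 = 1)
position 5: 010 → 0  (bit 2 = 0)
position 4: 001 → 0  (bit 1 = 0)
position 3: 000 → 0  (bit 0 = 0)
bits b7..b0 = 01101000 = 104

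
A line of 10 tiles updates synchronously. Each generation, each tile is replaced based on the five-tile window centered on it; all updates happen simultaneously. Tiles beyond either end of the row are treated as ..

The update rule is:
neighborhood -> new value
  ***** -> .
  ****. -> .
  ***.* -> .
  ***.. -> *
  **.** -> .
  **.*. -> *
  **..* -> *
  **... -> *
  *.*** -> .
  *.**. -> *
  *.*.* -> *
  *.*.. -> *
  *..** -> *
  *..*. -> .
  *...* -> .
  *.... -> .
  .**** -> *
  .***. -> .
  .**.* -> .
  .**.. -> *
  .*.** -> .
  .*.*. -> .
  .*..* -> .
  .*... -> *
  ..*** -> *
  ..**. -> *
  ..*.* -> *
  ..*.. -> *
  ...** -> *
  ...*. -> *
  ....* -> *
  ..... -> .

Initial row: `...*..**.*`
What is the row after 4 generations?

generation 1: .***.**.**
generation 2: **...*..**
generation 3: ***.**.***
generation 4: *...*....*

*...*....*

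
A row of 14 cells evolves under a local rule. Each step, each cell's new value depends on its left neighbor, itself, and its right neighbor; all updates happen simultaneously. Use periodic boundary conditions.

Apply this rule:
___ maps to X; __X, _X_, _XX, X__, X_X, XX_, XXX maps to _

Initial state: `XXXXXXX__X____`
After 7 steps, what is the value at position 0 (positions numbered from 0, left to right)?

___________XX_
XXXXXXXXXX____
___________XX_  (repeats step 1; period 2)
step 7: ___________XX_
position 0 holds _

_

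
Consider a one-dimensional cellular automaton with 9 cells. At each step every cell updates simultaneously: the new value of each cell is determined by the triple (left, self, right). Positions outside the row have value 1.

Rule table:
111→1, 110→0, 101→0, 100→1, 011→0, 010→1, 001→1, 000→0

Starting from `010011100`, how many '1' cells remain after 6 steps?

step 1: 011101011
step 2: 001001001
step 3: 111111110
step 4: 111111100
step 5: 111111011
step 6: 111110001
count of 1: 6

6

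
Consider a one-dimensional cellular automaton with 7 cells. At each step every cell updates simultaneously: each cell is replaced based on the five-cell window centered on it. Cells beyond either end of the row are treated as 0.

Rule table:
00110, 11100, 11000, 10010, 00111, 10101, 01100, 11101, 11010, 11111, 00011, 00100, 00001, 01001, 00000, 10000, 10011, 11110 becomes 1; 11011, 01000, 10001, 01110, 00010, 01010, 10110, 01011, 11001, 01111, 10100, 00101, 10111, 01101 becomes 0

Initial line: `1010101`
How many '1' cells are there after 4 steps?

0010100
1000001
1011101
0000110
count of 1: 2

2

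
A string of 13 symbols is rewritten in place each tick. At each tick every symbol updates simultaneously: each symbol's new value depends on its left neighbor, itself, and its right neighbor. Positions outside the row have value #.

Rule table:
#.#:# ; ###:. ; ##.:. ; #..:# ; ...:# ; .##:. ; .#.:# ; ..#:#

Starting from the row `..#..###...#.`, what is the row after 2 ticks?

.....###.....

tick 1: #####...#####
tick 2: .....###.....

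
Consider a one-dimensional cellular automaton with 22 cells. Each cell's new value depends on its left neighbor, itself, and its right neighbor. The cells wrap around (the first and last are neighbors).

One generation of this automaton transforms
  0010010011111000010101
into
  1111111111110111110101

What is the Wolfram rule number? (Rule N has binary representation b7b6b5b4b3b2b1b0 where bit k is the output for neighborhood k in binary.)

position 9: 111 → 1  (bit 7 = 1)
position 12: 110 → 0  (bit 6 = 0)
position 18: 101 → 0  (bit 5 = 0)
position 0: 100 → 1  (bit 4 = 1)
position 8: 011 → 1  (bit 3 = 1)
position 2: 010 → 1  (bit 2 = 1)
position 1: 001 → 1  (bit 1 = 1)
position 14: 000 → 1  (bit 0 = 1)
bits b7..b0 = 10011111 = 159

159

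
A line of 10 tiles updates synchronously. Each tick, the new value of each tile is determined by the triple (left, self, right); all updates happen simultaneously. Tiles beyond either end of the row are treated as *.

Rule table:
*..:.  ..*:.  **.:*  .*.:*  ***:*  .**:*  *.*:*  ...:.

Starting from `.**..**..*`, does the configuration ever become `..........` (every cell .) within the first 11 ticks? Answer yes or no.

***..**..*
***..**..*  (fixed point — unchanged through tick 11)
tick 11 is ***..**..*, still not uniform .

no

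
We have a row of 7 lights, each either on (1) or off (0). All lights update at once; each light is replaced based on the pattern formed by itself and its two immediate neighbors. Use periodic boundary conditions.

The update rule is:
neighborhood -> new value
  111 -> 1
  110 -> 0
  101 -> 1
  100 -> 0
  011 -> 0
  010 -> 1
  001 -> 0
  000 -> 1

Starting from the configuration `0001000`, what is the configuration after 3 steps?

0101010

step 1: 1101011
step 2: 1011101
step 3: 0101010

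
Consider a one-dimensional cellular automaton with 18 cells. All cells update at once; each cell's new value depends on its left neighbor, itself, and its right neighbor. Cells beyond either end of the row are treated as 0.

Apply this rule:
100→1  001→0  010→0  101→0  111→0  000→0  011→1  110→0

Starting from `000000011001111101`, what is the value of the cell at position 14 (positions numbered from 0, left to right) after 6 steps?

0

000000010101000000
000000000000100000
000000000000010000
000000000000001000
000000000000000100
000000000000000010
position 14 holds 0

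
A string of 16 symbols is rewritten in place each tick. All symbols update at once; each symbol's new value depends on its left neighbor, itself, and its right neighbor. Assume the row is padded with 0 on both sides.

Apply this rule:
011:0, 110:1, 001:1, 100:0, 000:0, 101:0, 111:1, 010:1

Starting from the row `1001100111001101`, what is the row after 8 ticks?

1010101011010101
1010101001010101
1010101011010101  (repeats tick 1; period 2)
tick 8: 1010101001010101

1010101001010101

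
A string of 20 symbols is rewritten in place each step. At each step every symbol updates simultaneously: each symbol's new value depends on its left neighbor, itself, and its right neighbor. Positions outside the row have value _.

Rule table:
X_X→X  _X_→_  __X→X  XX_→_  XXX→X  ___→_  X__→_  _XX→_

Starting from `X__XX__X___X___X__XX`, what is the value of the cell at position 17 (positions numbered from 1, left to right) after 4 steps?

__X___X___X___X__X__
_X___X___X___X__X___
X___X___X___X__X____
___X___X___X__X_____
position 17 holds _

_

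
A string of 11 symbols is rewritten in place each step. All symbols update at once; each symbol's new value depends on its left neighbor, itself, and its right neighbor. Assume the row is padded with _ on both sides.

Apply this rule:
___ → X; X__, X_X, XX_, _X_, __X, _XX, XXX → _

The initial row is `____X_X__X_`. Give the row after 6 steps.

XXX________
____XXXXXXX
XXX________  (repeats step 1; period 2)
step 6: ____XXXXXXX

____XXXXXXX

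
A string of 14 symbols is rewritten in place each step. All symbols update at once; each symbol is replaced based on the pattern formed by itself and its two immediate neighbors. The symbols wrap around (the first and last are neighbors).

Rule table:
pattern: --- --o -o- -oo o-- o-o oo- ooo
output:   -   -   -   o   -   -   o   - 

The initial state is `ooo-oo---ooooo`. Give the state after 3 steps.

----oo--------

--o-oo---o----
----oo--------
----oo--------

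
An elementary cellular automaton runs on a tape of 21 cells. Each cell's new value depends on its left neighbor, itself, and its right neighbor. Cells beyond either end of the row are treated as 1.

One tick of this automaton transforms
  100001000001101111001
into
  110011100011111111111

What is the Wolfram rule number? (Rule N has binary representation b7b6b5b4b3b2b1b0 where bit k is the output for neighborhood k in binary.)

position 15: 111 → 1  (bit 7 = 1)
position 0: 110 → 1  (bit 6 = 1)
position 13: 101 → 1  (bit 5 = 1)
position 1: 100 → 1  (bit 4 = 1)
position 11: 011 → 1  (bit 3 = 1)
position 5: 010 → 1  (bit 2 = 1)
position 4: 001 → 1  (bit 1 = 1)
position 2: 000 → 0  (bit 0 = 0)
bits b7..b0 = 11111110 = 254

254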